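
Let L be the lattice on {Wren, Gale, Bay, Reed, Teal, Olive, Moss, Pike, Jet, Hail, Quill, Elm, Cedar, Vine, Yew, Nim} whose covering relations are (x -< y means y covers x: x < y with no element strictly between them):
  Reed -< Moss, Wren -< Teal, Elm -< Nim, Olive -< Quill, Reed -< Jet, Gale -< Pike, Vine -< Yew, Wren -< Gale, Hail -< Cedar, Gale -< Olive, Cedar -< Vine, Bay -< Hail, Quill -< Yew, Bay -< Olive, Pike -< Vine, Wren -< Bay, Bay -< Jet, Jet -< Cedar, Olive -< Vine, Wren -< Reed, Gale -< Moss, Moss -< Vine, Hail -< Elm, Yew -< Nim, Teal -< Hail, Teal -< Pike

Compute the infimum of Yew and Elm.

Hail

Common lower bounds of {Yew, Elm}: Bay, Hail, Teal, Wren.
The greatest among these is Hail.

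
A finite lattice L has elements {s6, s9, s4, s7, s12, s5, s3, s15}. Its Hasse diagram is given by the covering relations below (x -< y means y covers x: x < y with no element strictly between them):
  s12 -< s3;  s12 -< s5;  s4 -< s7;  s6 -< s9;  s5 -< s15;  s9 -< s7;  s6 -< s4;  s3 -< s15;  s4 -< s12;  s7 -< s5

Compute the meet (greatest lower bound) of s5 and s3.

s12

Common lower bounds of {s5, s3}: s12, s4, s6.
The greatest among these is s12.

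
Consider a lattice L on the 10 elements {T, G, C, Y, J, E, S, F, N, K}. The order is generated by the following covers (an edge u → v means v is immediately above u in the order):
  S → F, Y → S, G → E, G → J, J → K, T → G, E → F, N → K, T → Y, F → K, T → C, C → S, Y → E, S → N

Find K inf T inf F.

Common lower bounds of {K, T, F}: T.
The greatest among these is T.

T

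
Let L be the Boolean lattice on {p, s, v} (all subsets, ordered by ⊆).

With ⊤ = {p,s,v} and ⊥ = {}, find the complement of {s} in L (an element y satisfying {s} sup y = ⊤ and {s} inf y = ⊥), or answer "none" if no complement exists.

{p,v}

Need y with {s} ∨ y = {p,s,v} and {s} ∧ y = {}.
Checking each element gives: {p,v}.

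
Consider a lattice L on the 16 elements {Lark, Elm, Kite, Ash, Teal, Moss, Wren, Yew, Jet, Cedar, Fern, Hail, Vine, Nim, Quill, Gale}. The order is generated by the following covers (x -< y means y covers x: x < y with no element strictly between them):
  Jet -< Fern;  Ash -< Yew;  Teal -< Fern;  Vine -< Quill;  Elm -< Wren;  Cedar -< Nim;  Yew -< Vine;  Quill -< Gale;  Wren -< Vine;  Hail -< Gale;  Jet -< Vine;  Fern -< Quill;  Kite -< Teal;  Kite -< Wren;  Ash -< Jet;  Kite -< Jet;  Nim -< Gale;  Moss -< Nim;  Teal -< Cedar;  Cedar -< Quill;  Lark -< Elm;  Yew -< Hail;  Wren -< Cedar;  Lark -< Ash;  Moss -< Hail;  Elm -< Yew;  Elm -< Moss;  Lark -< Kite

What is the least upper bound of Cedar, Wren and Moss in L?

Common upper bounds of {Cedar, Wren, Moss}: Gale, Nim.
The least among these is Nim.

Nim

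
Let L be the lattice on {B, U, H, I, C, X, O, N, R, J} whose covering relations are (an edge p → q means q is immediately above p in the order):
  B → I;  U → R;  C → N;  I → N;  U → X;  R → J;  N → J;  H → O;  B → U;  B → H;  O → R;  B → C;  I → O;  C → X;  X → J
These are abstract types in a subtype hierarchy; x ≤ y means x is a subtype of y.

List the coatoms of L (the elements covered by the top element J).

The coatoms are exactly the elements covered by J: N, R, X.

N, R, X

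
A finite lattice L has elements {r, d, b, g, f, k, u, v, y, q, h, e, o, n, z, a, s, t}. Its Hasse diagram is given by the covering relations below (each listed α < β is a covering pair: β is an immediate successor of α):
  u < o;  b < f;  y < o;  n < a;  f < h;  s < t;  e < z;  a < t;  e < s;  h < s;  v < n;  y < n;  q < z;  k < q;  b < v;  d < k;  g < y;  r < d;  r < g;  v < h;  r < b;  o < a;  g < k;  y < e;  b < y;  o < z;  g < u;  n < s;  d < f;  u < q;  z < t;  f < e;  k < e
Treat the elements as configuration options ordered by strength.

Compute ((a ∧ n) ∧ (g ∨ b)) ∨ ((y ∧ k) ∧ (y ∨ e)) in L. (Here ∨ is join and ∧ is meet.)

a ∧ n = n
g ∨ b = y
n ∧ y = y
y ∧ k = g
y ∨ e = e
g ∧ e = g
y ∨ g = y

y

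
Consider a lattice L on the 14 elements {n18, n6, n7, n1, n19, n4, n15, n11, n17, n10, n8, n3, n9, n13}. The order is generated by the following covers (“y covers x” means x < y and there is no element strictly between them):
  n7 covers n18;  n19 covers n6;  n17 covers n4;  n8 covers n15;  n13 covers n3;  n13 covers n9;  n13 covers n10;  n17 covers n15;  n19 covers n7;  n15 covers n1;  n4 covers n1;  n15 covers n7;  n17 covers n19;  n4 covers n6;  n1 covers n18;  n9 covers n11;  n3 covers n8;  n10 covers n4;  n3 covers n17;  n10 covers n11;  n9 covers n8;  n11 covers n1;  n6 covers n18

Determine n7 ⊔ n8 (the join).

n8

Common upper bounds of {n7, n8}: n13, n3, n8, n9.
The least among these is n8.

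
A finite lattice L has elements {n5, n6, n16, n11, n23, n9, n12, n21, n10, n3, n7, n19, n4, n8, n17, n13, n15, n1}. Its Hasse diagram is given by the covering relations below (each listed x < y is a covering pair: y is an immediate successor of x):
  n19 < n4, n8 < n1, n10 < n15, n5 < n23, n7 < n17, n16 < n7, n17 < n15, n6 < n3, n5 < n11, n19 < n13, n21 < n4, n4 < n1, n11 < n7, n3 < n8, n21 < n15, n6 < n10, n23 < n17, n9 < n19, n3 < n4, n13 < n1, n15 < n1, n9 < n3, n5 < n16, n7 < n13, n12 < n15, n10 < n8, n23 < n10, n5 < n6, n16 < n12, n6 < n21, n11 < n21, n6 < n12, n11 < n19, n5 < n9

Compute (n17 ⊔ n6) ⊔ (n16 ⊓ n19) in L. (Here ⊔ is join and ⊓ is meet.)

n15

n17 ∨ n6 = n15
n16 ∧ n19 = n5
n15 ∨ n5 = n15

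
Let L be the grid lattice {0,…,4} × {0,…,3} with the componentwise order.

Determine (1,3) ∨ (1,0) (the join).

In a product of chains, the join is componentwise max, giving (1,3).

(1,3)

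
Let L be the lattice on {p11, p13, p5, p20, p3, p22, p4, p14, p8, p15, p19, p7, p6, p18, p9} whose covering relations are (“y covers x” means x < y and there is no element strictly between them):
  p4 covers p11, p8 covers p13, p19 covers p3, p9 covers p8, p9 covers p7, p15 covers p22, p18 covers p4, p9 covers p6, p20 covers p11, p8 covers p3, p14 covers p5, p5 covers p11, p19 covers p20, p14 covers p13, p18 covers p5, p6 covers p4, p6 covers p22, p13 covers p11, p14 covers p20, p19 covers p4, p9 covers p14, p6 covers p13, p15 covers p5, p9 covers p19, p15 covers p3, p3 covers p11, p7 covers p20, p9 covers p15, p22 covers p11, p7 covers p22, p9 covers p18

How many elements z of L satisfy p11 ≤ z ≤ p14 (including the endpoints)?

The interval [p11, p14] = {p11, p13, p14, p20, p5}, which has 5 elements.

5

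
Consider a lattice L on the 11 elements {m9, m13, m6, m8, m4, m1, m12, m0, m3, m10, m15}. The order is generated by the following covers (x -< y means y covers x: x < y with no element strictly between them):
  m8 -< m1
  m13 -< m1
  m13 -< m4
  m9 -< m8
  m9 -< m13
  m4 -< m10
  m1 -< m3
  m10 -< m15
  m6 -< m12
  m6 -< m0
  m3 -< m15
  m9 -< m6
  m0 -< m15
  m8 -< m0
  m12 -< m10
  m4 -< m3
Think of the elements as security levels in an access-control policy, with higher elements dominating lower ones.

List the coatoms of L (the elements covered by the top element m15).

The coatoms are exactly the elements covered by m15: m0, m10, m3.

m0, m10, m3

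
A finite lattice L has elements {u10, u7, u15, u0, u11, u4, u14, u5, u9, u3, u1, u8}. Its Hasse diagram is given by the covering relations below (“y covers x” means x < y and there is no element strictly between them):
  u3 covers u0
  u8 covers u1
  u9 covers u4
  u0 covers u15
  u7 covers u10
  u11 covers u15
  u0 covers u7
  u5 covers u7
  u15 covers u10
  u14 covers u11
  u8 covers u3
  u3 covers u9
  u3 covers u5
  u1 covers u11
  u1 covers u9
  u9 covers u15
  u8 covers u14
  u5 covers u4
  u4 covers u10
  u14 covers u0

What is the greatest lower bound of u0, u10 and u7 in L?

Common lower bounds of {u0, u10, u7}: u10.
The greatest among these is u10.

u10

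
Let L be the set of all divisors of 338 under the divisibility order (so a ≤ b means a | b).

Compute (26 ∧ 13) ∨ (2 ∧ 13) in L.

13

26 ∧ 13 = 13
2 ∧ 13 = 1
13 ∨ 1 = 13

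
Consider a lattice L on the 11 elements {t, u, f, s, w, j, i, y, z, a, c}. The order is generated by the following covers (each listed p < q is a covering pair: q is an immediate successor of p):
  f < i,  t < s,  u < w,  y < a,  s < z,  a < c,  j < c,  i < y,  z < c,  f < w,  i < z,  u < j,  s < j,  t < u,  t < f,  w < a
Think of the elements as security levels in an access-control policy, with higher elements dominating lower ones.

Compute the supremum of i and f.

i

Common upper bounds of {i, f}: a, c, i, y, z.
The least among these is i.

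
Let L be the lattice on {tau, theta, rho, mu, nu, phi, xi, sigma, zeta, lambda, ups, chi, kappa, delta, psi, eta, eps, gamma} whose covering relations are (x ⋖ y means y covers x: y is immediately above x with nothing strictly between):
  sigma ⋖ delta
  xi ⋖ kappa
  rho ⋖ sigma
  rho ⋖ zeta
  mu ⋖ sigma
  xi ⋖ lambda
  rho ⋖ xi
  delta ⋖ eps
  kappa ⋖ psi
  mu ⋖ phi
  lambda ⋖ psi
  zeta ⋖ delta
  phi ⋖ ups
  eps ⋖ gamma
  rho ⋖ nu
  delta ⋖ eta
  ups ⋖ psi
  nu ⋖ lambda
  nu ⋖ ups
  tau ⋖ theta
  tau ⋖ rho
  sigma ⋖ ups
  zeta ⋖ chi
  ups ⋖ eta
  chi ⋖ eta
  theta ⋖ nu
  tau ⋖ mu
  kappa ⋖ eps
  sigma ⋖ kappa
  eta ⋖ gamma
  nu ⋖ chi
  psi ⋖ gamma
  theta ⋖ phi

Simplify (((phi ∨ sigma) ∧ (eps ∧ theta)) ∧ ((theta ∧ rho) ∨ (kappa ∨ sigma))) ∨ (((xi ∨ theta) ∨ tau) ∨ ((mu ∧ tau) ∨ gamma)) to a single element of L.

gamma

phi ∨ sigma = ups
eps ∧ theta = tau
ups ∧ tau = tau
theta ∧ rho = tau
kappa ∨ sigma = kappa
tau ∨ kappa = kappa
tau ∧ kappa = tau
xi ∨ theta = lambda
lambda ∨ tau = lambda
mu ∧ tau = tau
tau ∨ gamma = gamma
lambda ∨ gamma = gamma
tau ∨ gamma = gamma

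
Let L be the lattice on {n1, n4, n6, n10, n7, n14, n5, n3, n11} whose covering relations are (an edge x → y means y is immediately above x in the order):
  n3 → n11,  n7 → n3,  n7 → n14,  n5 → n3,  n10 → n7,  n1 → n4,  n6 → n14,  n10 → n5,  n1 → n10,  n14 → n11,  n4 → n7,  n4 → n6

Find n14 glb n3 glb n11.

Common lower bounds of {n14, n3, n11}: n1, n10, n4, n7.
The greatest among these is n7.

n7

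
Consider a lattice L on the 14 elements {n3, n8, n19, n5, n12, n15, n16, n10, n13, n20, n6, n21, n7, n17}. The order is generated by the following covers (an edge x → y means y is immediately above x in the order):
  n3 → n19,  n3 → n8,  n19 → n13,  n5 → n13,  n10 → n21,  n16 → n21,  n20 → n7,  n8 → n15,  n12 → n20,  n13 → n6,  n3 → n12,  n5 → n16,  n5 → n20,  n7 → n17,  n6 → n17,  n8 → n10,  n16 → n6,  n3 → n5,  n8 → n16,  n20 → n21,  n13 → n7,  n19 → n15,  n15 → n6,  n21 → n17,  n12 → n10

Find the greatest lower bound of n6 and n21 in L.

Common lower bounds of {n6, n21}: n16, n3, n5, n8.
The greatest among these is n16.

n16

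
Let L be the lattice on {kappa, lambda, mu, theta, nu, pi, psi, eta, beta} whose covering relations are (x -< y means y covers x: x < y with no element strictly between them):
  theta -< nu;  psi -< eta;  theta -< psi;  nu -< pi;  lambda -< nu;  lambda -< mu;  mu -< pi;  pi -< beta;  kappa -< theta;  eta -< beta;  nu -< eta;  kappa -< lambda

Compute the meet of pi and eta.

nu

Common lower bounds of {pi, eta}: kappa, lambda, nu, theta.
The greatest among these is nu.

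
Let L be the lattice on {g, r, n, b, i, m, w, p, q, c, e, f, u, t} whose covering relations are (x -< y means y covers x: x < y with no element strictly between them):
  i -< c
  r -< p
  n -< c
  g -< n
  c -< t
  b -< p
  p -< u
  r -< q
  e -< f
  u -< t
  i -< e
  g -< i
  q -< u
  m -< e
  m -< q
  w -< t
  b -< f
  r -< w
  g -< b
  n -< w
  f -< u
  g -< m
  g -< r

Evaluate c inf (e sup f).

e ∨ f = f
c ∧ f = i

i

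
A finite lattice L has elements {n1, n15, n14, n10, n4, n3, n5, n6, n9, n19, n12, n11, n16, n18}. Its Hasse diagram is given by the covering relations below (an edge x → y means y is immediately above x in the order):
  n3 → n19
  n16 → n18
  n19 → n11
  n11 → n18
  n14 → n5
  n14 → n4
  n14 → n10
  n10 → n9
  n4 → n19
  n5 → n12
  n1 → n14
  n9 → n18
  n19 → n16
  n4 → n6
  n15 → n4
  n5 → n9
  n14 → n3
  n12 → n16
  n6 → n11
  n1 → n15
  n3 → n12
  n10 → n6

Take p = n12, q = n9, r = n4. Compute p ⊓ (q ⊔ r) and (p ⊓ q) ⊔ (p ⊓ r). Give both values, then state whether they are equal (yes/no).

q ⊔ r = n18, so p ⊓ (q ⊔ r) = n12 ⊓ n18 = n12.
p ⊓ q = n5 and p ⊓ r = n14, so (p ⊓ q) ⊔ (p ⊓ r) = n5 ⊔ n14 = n5.
Equal: no.

n12; n5; no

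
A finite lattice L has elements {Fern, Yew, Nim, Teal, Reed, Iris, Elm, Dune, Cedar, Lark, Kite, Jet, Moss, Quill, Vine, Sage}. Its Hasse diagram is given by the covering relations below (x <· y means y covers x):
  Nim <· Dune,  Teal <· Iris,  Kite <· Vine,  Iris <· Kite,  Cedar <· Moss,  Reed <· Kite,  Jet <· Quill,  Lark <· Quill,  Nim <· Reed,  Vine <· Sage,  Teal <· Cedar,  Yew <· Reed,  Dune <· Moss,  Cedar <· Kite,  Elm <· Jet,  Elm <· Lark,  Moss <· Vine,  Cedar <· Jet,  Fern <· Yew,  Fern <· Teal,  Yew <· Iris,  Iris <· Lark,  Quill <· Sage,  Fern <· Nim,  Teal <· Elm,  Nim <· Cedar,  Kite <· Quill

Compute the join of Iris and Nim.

Kite

Common upper bounds of {Iris, Nim}: Kite, Quill, Sage, Vine.
The least among these is Kite.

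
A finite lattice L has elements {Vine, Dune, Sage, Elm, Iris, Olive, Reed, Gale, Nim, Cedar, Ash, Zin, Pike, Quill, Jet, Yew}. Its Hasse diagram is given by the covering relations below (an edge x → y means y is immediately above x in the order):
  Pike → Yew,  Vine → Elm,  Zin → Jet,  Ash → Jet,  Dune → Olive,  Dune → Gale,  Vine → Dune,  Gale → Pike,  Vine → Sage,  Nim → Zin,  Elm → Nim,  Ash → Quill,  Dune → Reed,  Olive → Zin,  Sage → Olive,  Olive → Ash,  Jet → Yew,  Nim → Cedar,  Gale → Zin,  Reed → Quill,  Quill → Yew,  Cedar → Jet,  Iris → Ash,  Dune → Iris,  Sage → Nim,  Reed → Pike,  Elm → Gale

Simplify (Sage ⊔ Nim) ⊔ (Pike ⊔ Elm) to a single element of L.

Yew

Sage ∨ Nim = Nim
Pike ∨ Elm = Pike
Nim ∨ Pike = Yew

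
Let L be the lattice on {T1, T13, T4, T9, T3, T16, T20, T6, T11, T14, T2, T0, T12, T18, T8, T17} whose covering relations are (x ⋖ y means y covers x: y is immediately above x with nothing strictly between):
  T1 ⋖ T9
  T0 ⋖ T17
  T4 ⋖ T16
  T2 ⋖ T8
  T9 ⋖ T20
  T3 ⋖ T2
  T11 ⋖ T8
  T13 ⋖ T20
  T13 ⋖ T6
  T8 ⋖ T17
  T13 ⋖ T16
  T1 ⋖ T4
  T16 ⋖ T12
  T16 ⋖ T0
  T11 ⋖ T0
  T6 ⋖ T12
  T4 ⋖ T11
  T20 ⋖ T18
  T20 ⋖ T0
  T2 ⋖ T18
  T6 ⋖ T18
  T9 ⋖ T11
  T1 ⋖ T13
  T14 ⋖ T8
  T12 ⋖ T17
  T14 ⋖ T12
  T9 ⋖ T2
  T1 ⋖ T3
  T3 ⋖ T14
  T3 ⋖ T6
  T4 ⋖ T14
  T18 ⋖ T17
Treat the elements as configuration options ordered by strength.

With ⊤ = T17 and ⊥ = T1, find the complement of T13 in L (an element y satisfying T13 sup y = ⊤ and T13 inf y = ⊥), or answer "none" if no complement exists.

Need y with T13 ∨ y = T17 and T13 ∧ y = T1.
Checking each element gives: T8.

T8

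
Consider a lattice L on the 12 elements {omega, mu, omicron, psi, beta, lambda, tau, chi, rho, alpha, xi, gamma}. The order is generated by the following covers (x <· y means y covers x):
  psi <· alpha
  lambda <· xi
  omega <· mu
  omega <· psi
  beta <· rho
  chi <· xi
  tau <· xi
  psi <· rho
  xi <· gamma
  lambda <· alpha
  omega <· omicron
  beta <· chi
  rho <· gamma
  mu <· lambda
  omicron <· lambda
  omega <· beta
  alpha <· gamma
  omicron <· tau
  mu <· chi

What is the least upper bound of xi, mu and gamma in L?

Common upper bounds of {xi, mu, gamma}: gamma.
The least among these is gamma.

gamma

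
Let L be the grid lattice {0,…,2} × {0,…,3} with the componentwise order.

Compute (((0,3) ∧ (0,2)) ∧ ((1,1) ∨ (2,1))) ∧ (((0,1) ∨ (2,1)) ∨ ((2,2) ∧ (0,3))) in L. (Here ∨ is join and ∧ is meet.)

(0,3) ∧ (0,2) = (0,2)
(1,1) ∨ (2,1) = (2,1)
(0,2) ∧ (2,1) = (0,1)
(0,1) ∨ (2,1) = (2,1)
(2,2) ∧ (0,3) = (0,2)
(2,1) ∨ (0,2) = (2,2)
(0,1) ∧ (2,2) = (0,1)

(0,1)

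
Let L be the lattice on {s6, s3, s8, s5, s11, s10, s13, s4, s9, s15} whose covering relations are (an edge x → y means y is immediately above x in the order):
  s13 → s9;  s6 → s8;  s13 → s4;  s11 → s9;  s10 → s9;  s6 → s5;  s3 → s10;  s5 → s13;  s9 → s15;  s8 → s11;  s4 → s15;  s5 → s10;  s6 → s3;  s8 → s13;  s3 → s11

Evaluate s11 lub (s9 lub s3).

s9

s9 ∨ s3 = s9
s11 ∨ s9 = s9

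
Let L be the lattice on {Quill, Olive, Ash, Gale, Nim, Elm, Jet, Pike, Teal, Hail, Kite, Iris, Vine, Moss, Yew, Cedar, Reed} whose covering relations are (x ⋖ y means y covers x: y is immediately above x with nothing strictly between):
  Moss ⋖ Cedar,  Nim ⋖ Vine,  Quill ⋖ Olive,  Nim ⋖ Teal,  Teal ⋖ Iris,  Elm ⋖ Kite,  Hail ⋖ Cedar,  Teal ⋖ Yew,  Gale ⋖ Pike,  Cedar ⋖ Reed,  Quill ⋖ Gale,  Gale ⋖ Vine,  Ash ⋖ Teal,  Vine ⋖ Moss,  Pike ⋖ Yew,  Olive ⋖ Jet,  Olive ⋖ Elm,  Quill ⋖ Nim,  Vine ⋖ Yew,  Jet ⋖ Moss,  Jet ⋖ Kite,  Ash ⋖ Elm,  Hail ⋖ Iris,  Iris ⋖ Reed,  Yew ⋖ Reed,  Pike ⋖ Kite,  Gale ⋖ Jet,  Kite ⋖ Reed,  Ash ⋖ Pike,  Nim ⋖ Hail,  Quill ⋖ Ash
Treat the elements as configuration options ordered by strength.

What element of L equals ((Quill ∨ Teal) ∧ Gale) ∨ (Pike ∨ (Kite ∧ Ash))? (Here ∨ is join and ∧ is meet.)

Pike

Quill ∨ Teal = Teal
Teal ∧ Gale = Quill
Kite ∧ Ash = Ash
Pike ∨ Ash = Pike
Quill ∨ Pike = Pike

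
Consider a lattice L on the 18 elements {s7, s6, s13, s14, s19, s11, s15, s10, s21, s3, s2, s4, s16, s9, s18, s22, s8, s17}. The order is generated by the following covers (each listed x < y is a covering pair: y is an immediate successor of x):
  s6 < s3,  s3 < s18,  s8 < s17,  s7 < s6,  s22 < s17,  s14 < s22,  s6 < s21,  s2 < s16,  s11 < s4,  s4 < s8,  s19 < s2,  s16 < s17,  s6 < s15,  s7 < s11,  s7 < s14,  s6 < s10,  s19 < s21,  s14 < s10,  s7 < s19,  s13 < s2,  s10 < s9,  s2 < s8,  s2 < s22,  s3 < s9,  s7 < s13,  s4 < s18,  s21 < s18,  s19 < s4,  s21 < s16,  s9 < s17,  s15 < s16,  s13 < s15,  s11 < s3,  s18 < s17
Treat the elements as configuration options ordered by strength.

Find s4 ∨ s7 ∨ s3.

s18

Common upper bounds of {s4, s7, s3}: s17, s18.
The least among these is s18.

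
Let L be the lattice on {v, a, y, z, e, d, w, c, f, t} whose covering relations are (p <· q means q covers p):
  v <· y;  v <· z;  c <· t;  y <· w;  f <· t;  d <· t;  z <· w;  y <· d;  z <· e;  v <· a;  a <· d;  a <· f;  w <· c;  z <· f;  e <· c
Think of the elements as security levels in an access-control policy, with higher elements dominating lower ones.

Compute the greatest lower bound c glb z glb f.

Common lower bounds of {c, z, f}: v, z.
The greatest among these is z.

z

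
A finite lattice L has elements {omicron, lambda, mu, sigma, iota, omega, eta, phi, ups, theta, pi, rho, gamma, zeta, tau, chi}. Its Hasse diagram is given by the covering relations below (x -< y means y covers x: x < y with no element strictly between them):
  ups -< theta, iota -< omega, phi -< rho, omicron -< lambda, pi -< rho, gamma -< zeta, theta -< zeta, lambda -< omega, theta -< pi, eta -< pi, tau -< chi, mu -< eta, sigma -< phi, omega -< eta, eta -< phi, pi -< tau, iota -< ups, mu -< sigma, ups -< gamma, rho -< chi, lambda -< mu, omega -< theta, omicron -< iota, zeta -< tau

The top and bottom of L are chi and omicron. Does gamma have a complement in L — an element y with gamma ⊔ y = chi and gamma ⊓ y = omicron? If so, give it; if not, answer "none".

Need y with gamma ∨ y = chi and gamma ∧ y = omicron.
Checking each element gives: sigma.

sigma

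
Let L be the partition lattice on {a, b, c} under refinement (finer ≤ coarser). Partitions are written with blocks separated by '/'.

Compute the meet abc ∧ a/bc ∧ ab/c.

Common lower bounds of {abc, a/bc, ab/c}: a/b/c.
The greatest among these is a/b/c.

a/b/c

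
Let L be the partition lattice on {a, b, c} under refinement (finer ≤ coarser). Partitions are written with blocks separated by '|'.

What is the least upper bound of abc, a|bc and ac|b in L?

abc

The join of abc, a|bc, ac|b merges any blocks that overlap across the partitions, giving abc.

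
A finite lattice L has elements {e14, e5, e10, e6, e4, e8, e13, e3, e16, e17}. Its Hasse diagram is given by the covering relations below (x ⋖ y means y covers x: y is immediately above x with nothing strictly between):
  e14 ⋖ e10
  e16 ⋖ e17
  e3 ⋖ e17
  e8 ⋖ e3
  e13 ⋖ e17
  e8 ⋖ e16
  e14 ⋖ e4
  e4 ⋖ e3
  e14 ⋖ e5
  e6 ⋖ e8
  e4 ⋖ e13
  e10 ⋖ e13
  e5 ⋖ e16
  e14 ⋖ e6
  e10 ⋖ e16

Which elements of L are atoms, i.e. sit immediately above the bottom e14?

The atoms are exactly the elements that cover e14: e10, e4, e5, e6.

e10, e4, e5, e6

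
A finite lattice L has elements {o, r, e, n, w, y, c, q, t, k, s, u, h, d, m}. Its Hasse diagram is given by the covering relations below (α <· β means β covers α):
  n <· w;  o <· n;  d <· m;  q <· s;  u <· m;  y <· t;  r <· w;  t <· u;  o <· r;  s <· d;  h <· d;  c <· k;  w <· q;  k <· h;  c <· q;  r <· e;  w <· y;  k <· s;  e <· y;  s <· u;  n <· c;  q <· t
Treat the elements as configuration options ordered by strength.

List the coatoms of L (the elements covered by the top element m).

d, u

The coatoms are exactly the elements covered by m: d, u.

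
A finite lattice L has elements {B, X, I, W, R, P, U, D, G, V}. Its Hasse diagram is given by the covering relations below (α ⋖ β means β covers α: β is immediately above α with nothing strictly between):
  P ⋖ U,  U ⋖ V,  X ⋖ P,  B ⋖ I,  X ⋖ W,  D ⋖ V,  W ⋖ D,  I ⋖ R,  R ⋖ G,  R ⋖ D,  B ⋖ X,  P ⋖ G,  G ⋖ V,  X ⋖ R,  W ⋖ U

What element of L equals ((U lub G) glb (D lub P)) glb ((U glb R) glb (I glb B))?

B

U ∨ G = V
D ∨ P = V
V ∧ V = V
U ∧ R = X
I ∧ B = B
X ∧ B = B
V ∧ B = B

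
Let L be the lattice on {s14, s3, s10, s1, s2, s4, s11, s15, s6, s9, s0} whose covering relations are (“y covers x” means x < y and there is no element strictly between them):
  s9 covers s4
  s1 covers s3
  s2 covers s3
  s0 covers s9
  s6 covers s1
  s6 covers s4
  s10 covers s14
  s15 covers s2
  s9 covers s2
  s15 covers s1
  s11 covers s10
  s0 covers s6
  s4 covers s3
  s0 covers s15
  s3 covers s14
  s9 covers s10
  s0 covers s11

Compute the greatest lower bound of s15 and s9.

s2

Common lower bounds of {s15, s9}: s14, s2, s3.
The greatest among these is s2.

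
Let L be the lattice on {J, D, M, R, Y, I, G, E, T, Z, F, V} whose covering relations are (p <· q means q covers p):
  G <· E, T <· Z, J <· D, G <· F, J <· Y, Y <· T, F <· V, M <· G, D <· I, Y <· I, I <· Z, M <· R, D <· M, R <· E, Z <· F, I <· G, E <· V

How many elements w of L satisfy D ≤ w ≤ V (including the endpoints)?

The interval [D, V] = {D, E, F, G, I, M, R, V, Z}, which has 9 elements.

9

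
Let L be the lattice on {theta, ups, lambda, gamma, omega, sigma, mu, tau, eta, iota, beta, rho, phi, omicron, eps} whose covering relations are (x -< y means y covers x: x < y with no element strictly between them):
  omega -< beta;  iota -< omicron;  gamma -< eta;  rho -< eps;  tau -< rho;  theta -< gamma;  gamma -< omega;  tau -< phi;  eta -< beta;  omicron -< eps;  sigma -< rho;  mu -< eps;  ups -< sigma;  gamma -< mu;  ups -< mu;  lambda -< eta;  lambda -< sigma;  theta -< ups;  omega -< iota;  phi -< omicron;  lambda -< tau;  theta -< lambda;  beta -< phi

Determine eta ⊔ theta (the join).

Common upper bounds of {eta, theta}: beta, eps, eta, omicron, phi.
The least among these is eta.

eta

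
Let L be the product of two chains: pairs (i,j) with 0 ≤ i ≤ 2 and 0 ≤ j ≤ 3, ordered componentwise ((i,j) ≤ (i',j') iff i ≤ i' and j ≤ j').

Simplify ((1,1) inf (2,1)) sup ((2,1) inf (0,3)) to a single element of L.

(1,1)

(1,1) ∧ (2,1) = (1,1)
(2,1) ∧ (0,3) = (0,1)
(1,1) ∨ (0,1) = (1,1)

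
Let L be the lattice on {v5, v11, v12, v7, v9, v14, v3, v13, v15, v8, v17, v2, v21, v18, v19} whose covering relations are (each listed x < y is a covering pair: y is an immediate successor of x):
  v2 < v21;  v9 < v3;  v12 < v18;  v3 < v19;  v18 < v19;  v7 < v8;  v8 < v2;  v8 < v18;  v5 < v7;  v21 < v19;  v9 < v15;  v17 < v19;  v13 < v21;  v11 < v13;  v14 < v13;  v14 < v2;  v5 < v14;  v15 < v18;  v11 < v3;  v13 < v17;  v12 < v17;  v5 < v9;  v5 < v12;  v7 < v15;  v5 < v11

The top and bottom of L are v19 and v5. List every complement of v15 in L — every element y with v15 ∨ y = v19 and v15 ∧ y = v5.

Need y with v15 ∨ y = v19 and v15 ∧ y = v5.
Checking each element gives: v11, v13, v14, v17.

v11, v13, v14, v17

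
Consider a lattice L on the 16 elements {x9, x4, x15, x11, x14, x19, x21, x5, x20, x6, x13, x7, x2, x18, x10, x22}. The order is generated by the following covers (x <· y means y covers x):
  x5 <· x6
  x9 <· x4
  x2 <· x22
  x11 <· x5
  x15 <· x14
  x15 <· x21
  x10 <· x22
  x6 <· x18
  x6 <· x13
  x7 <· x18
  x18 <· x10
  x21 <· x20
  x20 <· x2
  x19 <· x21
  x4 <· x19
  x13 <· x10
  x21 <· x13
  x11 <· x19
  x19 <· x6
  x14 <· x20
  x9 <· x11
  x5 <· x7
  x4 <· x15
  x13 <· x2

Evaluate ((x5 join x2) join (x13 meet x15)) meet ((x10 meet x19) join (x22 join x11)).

x5 ∨ x2 = x2
x13 ∧ x15 = x15
x2 ∨ x15 = x2
x10 ∧ x19 = x19
x22 ∨ x11 = x22
x19 ∨ x22 = x22
x2 ∧ x22 = x2

x2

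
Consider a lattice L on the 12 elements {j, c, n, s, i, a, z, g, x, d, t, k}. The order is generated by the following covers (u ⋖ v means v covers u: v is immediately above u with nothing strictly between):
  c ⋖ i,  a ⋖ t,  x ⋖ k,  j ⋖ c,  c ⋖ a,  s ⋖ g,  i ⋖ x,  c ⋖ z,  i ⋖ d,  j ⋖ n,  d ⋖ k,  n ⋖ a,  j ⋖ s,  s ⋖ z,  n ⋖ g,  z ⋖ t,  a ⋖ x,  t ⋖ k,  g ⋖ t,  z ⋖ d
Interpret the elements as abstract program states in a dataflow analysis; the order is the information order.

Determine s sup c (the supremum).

Common upper bounds of {s, c}: d, k, t, z.
The least among these is z.

z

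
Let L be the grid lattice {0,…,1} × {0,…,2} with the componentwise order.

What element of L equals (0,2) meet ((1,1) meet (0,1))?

(0,1)

(1,1) ∧ (0,1) = (0,1)
(0,2) ∧ (0,1) = (0,1)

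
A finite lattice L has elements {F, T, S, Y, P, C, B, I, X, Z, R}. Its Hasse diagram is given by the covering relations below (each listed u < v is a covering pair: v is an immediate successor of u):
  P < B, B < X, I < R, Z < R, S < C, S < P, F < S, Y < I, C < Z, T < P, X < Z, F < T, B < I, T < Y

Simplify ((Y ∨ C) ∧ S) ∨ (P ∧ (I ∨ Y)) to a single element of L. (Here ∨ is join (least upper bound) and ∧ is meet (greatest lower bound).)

Y ∨ C = R
R ∧ S = S
I ∨ Y = I
P ∧ I = P
S ∨ P = P

P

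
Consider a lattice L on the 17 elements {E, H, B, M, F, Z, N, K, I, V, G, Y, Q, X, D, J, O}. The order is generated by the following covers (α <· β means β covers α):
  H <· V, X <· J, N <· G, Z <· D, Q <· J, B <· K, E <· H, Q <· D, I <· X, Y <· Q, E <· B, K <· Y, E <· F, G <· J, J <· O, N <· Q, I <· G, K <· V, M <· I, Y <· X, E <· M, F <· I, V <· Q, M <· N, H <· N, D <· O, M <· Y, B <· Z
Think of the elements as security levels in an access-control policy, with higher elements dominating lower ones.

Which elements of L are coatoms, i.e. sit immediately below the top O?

The coatoms are exactly the elements covered by O: D, J.

D, J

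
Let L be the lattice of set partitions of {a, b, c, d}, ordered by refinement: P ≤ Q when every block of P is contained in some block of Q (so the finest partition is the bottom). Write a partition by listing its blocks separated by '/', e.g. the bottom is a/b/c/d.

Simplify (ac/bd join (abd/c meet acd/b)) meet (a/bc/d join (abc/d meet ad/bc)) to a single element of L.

abd/c ∧ acd/b = ad/b/c
ac/bd ∨ ad/b/c = abcd
abc/d ∧ ad/bc = a/bc/d
a/bc/d ∨ a/bc/d = a/bc/d
abcd ∧ a/bc/d = a/bc/d

a/bc/d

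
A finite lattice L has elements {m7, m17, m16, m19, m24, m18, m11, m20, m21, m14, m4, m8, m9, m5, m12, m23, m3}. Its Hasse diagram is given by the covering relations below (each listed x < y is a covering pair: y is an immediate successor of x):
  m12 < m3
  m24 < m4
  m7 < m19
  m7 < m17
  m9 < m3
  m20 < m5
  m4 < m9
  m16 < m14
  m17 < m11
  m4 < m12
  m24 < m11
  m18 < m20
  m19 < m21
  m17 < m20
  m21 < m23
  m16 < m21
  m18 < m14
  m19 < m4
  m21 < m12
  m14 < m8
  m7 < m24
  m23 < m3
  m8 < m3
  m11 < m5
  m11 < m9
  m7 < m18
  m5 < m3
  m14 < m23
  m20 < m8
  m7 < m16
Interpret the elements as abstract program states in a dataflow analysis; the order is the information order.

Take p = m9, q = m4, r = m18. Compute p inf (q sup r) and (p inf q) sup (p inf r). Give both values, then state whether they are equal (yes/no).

m9; m4; no

q sup r = m3, so p inf (q sup r) = m9 inf m3 = m9.
p inf q = m4 and p inf r = m7, so (p inf q) sup (p inf r) = m4 sup m7 = m4.
Equal: no.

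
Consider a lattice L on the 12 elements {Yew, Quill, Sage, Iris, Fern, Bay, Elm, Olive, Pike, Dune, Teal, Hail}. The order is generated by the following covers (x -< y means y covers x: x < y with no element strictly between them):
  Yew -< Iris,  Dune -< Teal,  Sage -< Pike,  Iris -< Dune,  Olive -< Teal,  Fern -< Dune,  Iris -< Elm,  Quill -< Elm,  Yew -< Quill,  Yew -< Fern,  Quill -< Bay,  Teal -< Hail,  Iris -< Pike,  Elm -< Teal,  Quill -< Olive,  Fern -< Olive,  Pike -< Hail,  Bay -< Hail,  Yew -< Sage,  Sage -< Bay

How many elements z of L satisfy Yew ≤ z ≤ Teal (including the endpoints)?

8

The interval [Yew, Teal] = {Dune, Elm, Fern, Iris, Olive, Quill, Teal, Yew}, which has 8 elements.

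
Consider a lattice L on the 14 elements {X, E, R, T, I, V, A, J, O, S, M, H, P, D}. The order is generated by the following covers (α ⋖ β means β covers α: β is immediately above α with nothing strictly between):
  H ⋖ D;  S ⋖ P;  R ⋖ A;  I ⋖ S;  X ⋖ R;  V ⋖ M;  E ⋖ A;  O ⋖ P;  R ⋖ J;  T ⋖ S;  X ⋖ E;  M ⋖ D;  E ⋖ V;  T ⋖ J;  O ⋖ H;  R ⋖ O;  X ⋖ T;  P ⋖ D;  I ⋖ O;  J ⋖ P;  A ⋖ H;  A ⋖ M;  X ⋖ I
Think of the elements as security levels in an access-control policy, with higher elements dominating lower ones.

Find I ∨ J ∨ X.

Common upper bounds of {I, J, X}: D, P.
The least among these is P.

P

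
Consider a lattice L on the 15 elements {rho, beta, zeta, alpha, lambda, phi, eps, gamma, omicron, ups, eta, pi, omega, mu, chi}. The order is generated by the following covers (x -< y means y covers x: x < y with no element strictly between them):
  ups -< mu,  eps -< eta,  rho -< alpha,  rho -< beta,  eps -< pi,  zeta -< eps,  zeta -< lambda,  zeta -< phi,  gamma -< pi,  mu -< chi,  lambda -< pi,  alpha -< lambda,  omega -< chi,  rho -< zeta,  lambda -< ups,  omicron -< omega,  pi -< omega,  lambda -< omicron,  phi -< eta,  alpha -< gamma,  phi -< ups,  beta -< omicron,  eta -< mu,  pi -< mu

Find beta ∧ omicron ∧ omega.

beta

Common lower bounds of {beta, omicron, omega}: beta, rho.
The greatest among these is beta.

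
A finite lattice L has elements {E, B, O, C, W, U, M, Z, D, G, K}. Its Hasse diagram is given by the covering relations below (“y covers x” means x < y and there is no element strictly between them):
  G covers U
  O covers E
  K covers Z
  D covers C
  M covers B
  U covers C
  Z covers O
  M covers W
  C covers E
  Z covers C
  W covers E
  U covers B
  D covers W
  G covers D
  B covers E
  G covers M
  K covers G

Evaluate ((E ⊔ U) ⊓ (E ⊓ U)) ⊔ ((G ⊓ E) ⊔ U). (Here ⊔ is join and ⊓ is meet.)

E ∨ U = U
E ∧ U = E
U ∧ E = E
G ∧ E = E
E ∨ U = U
E ∨ U = U

U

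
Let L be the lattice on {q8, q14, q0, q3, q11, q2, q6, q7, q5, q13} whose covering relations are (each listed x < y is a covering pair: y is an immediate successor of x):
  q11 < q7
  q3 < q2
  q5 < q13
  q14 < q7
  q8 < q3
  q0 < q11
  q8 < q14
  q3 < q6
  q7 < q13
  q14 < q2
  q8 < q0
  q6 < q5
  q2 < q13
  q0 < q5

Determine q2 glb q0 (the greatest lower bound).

q8

Common lower bounds of {q2, q0}: q8.
The greatest among these is q8.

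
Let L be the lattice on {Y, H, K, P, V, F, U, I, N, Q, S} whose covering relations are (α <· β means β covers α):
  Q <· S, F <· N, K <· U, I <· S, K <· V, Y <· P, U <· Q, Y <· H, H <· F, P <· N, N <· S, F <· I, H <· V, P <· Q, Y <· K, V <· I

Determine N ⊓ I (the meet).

Common lower bounds of {N, I}: F, H, Y.
The greatest among these is F.

F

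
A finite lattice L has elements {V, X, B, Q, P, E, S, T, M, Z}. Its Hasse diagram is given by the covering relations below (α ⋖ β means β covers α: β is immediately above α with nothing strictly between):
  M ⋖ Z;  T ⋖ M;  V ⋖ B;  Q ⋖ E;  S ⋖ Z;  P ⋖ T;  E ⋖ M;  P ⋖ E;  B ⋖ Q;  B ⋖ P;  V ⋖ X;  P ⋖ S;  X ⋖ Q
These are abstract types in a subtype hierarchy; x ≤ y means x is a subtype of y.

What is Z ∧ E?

Common lower bounds of {Z, E}: B, E, P, Q, V, X.
The greatest among these is E.

E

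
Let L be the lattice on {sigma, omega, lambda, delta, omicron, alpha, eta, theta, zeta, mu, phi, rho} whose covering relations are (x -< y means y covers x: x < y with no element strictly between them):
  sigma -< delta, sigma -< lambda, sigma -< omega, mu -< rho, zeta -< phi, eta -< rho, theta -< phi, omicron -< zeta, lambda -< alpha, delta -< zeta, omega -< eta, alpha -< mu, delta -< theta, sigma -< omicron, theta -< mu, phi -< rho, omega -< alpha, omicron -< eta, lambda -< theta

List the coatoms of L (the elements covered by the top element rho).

eta, mu, phi

The coatoms are exactly the elements covered by rho: eta, mu, phi.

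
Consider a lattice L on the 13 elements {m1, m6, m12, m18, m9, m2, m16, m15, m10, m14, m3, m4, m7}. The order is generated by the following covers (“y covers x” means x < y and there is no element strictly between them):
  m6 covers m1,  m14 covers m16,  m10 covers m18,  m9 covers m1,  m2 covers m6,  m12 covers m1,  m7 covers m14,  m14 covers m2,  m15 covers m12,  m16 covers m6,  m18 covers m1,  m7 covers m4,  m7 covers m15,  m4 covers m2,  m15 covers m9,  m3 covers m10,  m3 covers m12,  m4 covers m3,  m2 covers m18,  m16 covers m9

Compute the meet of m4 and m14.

m2

Common lower bounds of {m4, m14}: m1, m18, m2, m6.
The greatest among these is m2.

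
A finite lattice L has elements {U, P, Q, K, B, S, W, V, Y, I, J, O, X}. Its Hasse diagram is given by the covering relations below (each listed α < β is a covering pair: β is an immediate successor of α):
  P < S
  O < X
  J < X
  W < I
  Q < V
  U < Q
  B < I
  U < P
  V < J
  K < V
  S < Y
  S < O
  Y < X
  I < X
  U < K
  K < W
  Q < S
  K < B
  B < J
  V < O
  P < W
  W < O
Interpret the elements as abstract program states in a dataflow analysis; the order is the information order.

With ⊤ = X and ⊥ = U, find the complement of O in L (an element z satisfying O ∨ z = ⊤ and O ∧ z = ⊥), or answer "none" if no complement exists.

For every candidate z, either O ∨ z ≠ X or O ∧ z ≠ U; no complement exists.

none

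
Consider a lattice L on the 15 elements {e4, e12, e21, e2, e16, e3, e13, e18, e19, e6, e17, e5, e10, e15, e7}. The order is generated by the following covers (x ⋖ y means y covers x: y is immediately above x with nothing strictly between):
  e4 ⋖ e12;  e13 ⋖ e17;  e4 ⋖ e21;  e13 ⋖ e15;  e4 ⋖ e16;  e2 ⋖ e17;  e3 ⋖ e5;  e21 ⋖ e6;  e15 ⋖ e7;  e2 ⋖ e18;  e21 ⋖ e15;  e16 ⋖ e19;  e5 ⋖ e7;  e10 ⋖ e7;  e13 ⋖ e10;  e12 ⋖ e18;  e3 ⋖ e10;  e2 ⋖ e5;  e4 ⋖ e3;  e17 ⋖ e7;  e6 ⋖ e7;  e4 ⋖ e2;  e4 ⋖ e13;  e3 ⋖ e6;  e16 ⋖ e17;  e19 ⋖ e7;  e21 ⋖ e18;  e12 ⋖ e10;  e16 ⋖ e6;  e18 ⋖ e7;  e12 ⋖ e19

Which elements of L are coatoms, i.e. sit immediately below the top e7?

The coatoms are exactly the elements covered by e7: e10, e15, e17, e18, e19, e5, e6.

e10, e15, e17, e18, e19, e5, e6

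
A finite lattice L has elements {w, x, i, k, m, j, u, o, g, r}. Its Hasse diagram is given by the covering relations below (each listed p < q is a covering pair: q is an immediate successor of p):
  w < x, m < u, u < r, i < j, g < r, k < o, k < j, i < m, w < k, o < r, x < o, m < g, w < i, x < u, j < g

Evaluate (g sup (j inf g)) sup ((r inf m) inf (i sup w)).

j ∧ g = j
g ∨ j = g
r ∧ m = m
i ∨ w = i
m ∧ i = i
g ∨ i = g

g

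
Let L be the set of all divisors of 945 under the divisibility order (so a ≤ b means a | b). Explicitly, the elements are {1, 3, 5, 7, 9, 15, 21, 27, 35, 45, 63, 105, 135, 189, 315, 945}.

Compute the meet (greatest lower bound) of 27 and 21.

In the divisibility order, the meet is the greatest common divisor: gcd(27, 21) = 3.

3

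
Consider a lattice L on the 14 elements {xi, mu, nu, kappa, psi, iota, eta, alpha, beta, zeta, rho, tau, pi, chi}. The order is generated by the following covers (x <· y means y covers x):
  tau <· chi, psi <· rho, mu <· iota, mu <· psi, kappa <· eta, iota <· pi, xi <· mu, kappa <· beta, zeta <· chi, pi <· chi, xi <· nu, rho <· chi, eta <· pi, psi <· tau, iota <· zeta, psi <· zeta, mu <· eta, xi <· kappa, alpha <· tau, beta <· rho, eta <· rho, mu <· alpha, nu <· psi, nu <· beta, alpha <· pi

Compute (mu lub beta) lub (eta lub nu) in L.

mu ∨ beta = rho
eta ∨ nu = rho
rho ∨ rho = rho

rho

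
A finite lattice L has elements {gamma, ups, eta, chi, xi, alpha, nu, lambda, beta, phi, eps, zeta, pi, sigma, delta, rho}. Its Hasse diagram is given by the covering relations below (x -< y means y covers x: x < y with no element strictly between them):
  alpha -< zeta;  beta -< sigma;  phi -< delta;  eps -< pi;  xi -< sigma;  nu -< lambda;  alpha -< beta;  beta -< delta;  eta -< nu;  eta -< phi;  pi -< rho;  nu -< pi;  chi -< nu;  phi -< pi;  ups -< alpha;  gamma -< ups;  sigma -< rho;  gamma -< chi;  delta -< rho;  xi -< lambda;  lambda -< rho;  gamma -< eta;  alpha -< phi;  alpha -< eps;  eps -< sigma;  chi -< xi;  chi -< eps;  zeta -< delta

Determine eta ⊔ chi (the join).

nu

Common upper bounds of {eta, chi}: lambda, nu, pi, rho.
The least among these is nu.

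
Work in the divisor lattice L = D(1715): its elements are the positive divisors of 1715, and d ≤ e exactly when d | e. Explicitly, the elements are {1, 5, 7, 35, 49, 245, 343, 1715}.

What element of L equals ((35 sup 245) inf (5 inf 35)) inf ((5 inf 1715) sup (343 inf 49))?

5

35 ∨ 245 = 245
5 ∧ 35 = 5
245 ∧ 5 = 5
5 ∧ 1715 = 5
343 ∧ 49 = 49
5 ∨ 49 = 245
5 ∧ 245 = 5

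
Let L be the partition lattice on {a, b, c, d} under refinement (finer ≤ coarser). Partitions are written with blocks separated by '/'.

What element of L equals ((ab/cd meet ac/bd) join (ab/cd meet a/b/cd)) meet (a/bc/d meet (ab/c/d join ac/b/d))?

a/b/c/d

ab/cd ∧ ac/bd = a/b/c/d
ab/cd ∧ a/b/cd = a/b/cd
a/b/c/d ∨ a/b/cd = a/b/cd
ab/c/d ∨ ac/b/d = abc/d
a/bc/d ∧ abc/d = a/bc/d
a/b/cd ∧ a/bc/d = a/b/c/d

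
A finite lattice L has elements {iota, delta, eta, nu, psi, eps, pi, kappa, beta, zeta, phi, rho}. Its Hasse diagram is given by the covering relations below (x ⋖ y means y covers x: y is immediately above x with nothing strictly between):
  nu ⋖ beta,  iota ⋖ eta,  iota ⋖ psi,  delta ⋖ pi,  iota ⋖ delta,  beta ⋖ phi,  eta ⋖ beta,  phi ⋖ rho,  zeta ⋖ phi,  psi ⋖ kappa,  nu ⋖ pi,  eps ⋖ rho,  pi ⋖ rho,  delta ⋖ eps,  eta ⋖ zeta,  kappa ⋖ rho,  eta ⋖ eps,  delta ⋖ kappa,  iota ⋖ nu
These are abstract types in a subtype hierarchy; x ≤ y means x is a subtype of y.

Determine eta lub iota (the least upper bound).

Common upper bounds of {eta, iota}: beta, eps, eta, phi, rho, zeta.
The least among these is eta.

eta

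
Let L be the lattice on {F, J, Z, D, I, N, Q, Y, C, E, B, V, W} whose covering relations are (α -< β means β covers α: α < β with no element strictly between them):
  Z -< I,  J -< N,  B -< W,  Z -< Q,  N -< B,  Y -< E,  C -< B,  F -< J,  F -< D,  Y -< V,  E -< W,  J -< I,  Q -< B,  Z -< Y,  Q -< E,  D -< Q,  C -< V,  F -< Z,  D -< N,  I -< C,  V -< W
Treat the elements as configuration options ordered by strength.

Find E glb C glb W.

Z

Common lower bounds of {E, C, W}: F, Z.
The greatest among these is Z.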